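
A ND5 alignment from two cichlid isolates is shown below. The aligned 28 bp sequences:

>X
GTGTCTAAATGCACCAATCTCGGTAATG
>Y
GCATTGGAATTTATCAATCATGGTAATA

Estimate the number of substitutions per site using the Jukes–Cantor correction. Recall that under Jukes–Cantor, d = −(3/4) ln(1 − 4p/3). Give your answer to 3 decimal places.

0.556

The sequences differ at 11 of 28 sites, so p = 11/28 ≈ 0.392857.
d = −(3/4) ln(1 − 4p/3) = −0.75 ln(1 − 0.523809) = −0.75 ln(0.476191)
  = −0.75 × (-0.741936) = 0.556452 substitutions/site.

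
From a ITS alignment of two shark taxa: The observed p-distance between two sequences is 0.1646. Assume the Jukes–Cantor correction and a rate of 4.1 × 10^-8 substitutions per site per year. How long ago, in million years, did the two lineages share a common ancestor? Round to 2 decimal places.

d = −(3/4) ln(1 − 4p/3) = −0.75 ln(1 − 0.219467) = −0.75 ln(0.780533)
  = −0.75 × (-0.247778) = 0.185834 substitutions/site.
Under a molecular clock d = 2μt, so t = d/(2μ) = 0.185834 / (2 × 4.1 × 10^-8) = 2.27 million years.

2.27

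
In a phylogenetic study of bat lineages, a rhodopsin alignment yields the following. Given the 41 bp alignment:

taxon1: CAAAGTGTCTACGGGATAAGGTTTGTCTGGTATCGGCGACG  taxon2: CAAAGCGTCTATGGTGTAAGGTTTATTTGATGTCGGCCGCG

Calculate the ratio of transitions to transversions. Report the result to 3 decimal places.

4.000

Transitions are A↔G and C↔T; transversions are all other mismatches.
Transitions: 8. Transversions: 2.
R = 8/2 = 4.000.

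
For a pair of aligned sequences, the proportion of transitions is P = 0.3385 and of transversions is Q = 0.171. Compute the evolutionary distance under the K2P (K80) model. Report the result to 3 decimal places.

Under the Kimura two-parameter model, d = −½ ln(1 − 2P − Q) − ¼ ln(1 − 2Q).
1 − 2P − Q = 0.152, giving −½ ln(0.152) = 0.941937.
1 − 2Q = 0.658, giving −¼ ln(0.658) = 0.104638.
d = 0.941937 + 0.104638 = 1.046575.

1.047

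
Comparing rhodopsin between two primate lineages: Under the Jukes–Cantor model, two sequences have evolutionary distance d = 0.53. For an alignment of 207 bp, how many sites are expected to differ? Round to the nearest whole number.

Invert JC69: p = (3/4)(1 − e^(−4d/3)) = 0.75 × (1 − e^(-0.706667)) = 0.75 × (1 − 0.493286) = 0.380036.
Expected differing sites = pL ≈ 0.380036 × 207 = 78.667452 ≈ 79.

79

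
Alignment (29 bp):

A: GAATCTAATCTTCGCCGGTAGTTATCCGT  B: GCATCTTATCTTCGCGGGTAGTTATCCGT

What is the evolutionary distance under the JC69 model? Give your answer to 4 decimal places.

0.1113

The sequences differ at 3 of 29 sites (2, 7, 16), so p = 3/29 ≈ 0.103448.
d = −(3/4) ln(1 − 4p/3) = −0.75 ln(1 − 0.137931) = −0.75 ln(0.862069)
  = −0.75 × (-0.148420) = 0.111315 substitutions/site.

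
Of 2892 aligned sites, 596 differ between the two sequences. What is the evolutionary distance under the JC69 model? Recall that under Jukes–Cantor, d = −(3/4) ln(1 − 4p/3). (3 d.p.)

p = 596/2892 ≈ 0.206086.
d = −(3/4) ln(1 − 4p/3) = −0.75 ln(1 − 0.274781) = −0.75 ln(0.725219)
  = −0.75 × (-0.321282) = 0.240962 substitutions/site.

0.241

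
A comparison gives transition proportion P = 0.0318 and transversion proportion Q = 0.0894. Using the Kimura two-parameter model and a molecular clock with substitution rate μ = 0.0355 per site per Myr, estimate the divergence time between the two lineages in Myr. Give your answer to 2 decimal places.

1.86

Under the Kimura two-parameter model, d = −½ ln(1 − 2P − Q) − ¼ ln(1 − 2Q).
1 − 2P − Q = 0.847, giving −½ ln(0.847) = 0.083027.
1 − 2Q = 0.8212, giving −¼ ln(0.8212) = 0.049247.
d = 0.083027 + 0.049247 = 0.132274.
Under a molecular clock d = 2μt, so t = d/(2μ) = 0.132274 / (2 × 0.0355) = 1.86 Myr.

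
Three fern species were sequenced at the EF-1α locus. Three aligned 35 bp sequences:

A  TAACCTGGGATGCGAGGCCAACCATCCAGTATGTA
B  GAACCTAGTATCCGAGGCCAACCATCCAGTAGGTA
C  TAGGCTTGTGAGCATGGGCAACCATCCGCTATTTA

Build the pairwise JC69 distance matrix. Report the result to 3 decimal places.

d(A,B) = 0.158, d(A,C) = 0.458, d(B,C) = 0.572

A–B: 5/35 sites differ → p ≈ 0.142857, d = −0.75 ln(1 − 0.190476) = 0.158482 ≈ 0.158.
A–C: 12/35 sites differ → p ≈ 0.342857, d = −0.75 ln(1 − 0.457143) = 0.458182 ≈ 0.458.
B–C: 14/35 sites differ → p = 0.4, d = −0.75 ln(1 − 0.533333) = 0.571605 ≈ 0.572.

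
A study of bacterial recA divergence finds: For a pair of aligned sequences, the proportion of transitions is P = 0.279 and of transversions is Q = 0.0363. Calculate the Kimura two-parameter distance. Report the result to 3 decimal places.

Under the Kimura two-parameter model, d = −½ ln(1 − 2P − Q) − ¼ ln(1 − 2Q).
1 − 2P − Q = 0.4057, giving −½ ln(0.4057) = 0.451071.
1 − 2Q = 0.9274, giving −¼ ln(0.9274) = 0.018843.
d = 0.451071 + 0.018843 = 0.469914.

0.470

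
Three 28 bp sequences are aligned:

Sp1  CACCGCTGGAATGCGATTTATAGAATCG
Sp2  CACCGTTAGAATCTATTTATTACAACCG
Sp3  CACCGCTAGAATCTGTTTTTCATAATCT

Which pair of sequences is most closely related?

Sp1–Sp2: 10/28 differ, p = 0.357, d = 0.485.
Sp1–Sp3: 8/28 differ, p = 0.286, d = 0.360.
Sp2–Sp3: 7/28 differ, p = 0.250, d = 0.304.
The smallest distance is between Sp2 and Sp3.

Sp2 and Sp3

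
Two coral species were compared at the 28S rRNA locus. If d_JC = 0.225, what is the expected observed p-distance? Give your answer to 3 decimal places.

p = (3/4)(1 − e^(−4d/3)) = 0.75 × (1 − e^(-0.3)) = 0.75 × (1 − 0.740818) = 0.194387.

0.194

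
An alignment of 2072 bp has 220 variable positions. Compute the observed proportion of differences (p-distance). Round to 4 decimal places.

0.1062

p = 220/2072 = 0.106177… ≈ 0.1062 (to 4 d.p.).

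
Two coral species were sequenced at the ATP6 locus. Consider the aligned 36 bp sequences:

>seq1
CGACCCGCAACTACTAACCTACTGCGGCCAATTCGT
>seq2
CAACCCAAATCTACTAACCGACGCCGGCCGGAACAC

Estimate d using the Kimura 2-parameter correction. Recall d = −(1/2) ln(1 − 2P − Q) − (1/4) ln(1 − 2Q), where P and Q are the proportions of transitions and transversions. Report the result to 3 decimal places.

0.498

Of 36 sites, 6 differences are transitions and 7 are transversions, so P = 6/36 ≈ 0.166667 and Q = 7/36 ≈ 0.194444.
Under the Kimura two-parameter model, d = −½ ln(1 − 2P − Q) − ¼ ln(1 − 2Q).
1 − 2P − Q = 0.472222, giving −½ ln(0.472222) = 0.375153.
1 − 2Q = 0.611112, giving −¼ ln(0.611112) = 0.123119.
d = 0.375153 + 0.123119 = 0.498272.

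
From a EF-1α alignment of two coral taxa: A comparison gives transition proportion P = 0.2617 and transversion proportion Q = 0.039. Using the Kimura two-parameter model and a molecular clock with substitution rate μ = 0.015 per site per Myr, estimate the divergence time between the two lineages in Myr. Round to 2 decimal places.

14.45

Under the Kimura two-parameter model, d = −½ ln(1 − 2P − Q) − ¼ ln(1 − 2Q).
1 − 2P − Q = 0.4376, giving −½ ln(0.4376) = 0.413225.
1 − 2Q = 0.922, giving −¼ ln(0.922) = 0.020303.
d = 0.413225 + 0.020303 = 0.433528.
Under a molecular clock d = 2μt, so t = d/(2μ) = 0.433528 / (2 × 0.015) = 14.45 Myr.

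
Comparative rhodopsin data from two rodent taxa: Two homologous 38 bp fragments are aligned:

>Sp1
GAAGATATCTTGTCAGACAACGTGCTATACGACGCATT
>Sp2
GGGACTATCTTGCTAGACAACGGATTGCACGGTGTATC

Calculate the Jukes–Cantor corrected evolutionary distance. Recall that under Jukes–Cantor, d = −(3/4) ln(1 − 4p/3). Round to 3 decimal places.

The sequences differ at 15 of 38 sites, so p = 15/38 ≈ 0.394737.
d = −(3/4) ln(1 − 4p/3) = −0.75 ln(1 − 0.526316) = −0.75 ln(0.473684)
  = −0.75 × (-0.747215) = 0.560411 substitutions/site.

0.560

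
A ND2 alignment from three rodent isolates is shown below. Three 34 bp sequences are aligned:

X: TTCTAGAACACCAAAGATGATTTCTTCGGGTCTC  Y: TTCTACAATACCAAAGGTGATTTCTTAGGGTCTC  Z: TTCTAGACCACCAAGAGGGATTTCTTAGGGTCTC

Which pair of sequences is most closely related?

X–Y: 4/34 differ, p = 0.118, d = 0.128.
X–Z: 6/34 differ, p = 0.176, d = 0.201.
Y–Z: 6/34 differ, p = 0.176, d = 0.201.
The smallest distance is between X and Y.

X and Y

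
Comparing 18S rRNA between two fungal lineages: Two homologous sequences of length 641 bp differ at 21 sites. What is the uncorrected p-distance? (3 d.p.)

0.033

p = 21/641 = 0.032761… ≈ 0.033 (to 3 d.p.).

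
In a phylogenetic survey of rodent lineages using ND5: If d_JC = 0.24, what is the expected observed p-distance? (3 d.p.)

0.205

p = (3/4)(1 − e^(−4d/3)) = 0.75 × (1 − e^(-0.32)) = 0.75 × (1 − 0.726149) = 0.205388.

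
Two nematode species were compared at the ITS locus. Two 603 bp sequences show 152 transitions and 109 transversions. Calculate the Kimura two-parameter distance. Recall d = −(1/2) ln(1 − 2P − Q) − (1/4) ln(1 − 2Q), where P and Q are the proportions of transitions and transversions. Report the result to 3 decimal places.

P = 152/603 ≈ 0.252073 and Q = 109/603 ≈ 0.180763.
Under the Kimura two-parameter model, d = −½ ln(1 − 2P − Q) − ¼ ln(1 − 2Q).
1 − 2P − Q = 0.315091, giving −½ ln(0.315091) = 0.577447.
1 − 2Q = 0.638474, giving −¼ ln(0.638474) = 0.112169.
d = 0.577447 + 0.112169 = 0.689616.

0.690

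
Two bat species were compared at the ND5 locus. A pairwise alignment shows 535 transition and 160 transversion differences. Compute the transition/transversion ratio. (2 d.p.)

R = 535/160 = 3.34375 ≈ 3.34 (to 2 d.p.).

3.34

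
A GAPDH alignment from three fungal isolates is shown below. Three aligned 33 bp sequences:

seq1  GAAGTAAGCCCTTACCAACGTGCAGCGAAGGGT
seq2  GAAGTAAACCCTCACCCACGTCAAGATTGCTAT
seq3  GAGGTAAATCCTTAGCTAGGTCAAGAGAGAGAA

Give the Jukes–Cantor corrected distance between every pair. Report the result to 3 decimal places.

seq1–seq2: 12/33 sites differ → p ≈ 0.363636, d = −0.75 ln(1 − 0.484848) = 0.497470 ≈ 0.497.
seq1–seq3: 13/33 sites differ → p ≈ 0.393939, d = −0.75 ln(1 − 0.525252) = 0.558728 ≈ 0.559.
seq2–seq3: 11/33 sites differ → p ≈ 0.333333, d = −0.75 ln(1 − 0.444444) = 0.440839 ≈ 0.441.

d(seq1,seq2) = 0.497, d(seq1,seq3) = 0.559, d(seq2,seq3) = 0.441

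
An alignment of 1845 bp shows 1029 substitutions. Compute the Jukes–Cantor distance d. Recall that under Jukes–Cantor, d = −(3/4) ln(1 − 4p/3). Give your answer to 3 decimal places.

1.021

p = 1029/1845 ≈ 0.557724.
d = −(3/4) ln(1 − 4p/3) = −0.75 ln(1 − 0.743632) = −0.75 ln(0.256368)
  = −0.75 × (-1.361141) = 1.020856 substitutions/site.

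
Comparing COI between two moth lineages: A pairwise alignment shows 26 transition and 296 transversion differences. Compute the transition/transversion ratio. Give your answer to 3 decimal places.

R = 26/296 = 0.087837… ≈ 0.088 (to 3 d.p.).

0.088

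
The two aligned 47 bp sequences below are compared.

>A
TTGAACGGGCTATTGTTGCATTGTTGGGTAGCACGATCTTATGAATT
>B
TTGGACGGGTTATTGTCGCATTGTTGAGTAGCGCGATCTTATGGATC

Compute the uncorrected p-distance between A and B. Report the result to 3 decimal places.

0.149

The sequences differ at 7 of 47 positions (sites 4, 10, 17, 27, 33, 44, 47).
p = 7/47 = 0.148936… ≈ 0.149 (to 3 d.p.).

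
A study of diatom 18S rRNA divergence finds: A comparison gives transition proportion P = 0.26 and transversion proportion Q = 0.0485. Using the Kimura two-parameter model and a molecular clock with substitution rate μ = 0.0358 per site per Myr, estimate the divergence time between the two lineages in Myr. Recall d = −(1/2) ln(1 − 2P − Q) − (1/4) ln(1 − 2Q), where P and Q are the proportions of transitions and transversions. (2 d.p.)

6.23

Under the Kimura two-parameter model, d = −½ ln(1 − 2P − Q) − ¼ ln(1 − 2Q).
1 − 2P − Q = 0.4315, giving −½ ln(0.4315) = 0.420244.
1 − 2Q = 0.903, giving −¼ ln(0.903) = 0.025508.
d = 0.420244 + 0.025508 = 0.445752.
Under a molecular clock d = 2μt, so t = d/(2μ) = 0.445752 / (2 × 0.0358) = 6.23 Myr.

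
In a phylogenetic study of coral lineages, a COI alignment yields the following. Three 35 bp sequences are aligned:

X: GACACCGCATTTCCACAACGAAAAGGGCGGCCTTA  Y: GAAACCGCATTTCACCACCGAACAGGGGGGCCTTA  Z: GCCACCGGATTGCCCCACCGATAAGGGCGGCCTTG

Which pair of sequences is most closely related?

X and Y

X–Y: 6/35 differ, p = 0.171, d = 0.195.
X–Z: 7/35 differ, p = 0.200, d = 0.233.
Y–Z: 9/35 differ, p = 0.257, d = 0.315.
The smallest distance is between X and Y.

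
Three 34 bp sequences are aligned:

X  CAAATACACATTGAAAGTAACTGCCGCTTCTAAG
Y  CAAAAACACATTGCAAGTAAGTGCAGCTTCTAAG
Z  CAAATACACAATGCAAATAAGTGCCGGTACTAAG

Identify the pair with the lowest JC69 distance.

X and Y

X–Y: 4/34 differ, p = 0.118, d = 0.128.
X–Z: 6/34 differ, p = 0.176, d = 0.201.
Y–Z: 6/34 differ, p = 0.176, d = 0.201.
The smallest distance is between X and Y.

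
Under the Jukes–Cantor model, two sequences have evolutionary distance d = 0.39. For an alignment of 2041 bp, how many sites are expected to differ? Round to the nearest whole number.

Invert JC69: p = (3/4)(1 − e^(−4d/3)) = 0.75 × (1 − e^(-0.52)) = 0.75 × (1 − 0.594521) = 0.304109.
Expected differing sites = pL ≈ 0.304109 × 2041 = 620.686469 ≈ 621.

621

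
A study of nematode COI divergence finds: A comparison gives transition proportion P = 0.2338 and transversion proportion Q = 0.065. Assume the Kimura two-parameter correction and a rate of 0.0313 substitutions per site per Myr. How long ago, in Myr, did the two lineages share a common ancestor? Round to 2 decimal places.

Under the Kimura two-parameter model, d = −½ ln(1 − 2P − Q) − ¼ ln(1 − 2Q).
1 − 2P − Q = 0.4674, giving −½ ln(0.4674) = 0.380285.
1 − 2Q = 0.87, giving −¼ ln(0.87) = 0.034816.
d = 0.380285 + 0.034816 = 0.415101.
Under a molecular clock d = 2μt, so t = d/(2μ) = 0.415101 / (2 × 0.0313) = 6.63 Myr.

6.63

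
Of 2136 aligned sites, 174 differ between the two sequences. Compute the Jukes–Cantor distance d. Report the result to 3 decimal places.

p = 174/2136 ≈ 0.081461.
d = −(3/4) ln(1 − 4p/3) = −0.75 ln(1 − 0.108615) = −0.75 ln(0.891385)
  = −0.75 × (-0.114979) = 0.086234 substitutions/site.

0.086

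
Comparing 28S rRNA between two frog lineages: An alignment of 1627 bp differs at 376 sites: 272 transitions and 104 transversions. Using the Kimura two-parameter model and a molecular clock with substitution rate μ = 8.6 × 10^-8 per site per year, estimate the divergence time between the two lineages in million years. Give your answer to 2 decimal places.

P = 272/1627 ≈ 0.167179 and Q = 104/1627 ≈ 0.063921.
Under the Kimura two-parameter model, d = −½ ln(1 − 2P − Q) − ¼ ln(1 − 2Q).
1 − 2P − Q = 0.601721, giving −½ ln(0.601721) = 0.253981.
1 − 2Q = 0.872158, giving −¼ ln(0.872158) = 0.034196.
d = 0.253981 + 0.034196 = 0.288177.
Under a molecular clock d = 2μt, so t = d/(2μ) = 0.288177 / (2 × 8.6 × 10^-8) = 1.68 million years.

1.68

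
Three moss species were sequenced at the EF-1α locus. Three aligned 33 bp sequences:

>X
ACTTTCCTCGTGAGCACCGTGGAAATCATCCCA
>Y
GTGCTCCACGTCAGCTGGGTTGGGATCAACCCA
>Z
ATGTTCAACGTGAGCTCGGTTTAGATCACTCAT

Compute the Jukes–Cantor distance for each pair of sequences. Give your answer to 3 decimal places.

X–Y: 13/33 sites differ → p ≈ 0.393939, d = −0.75 ln(1 − 0.525252) = 0.558728 ≈ 0.559.
X–Z: 13/33 sites differ → p ≈ 0.393939, d = −0.75 ln(1 − 0.525252) = 0.558728 ≈ 0.559.
Y–Z: 11/33 sites differ → p ≈ 0.333333, d = −0.75 ln(1 − 0.444444) = 0.440839 ≈ 0.441.

d(X,Y) = 0.559, d(X,Z) = 0.559, d(Y,Z) = 0.441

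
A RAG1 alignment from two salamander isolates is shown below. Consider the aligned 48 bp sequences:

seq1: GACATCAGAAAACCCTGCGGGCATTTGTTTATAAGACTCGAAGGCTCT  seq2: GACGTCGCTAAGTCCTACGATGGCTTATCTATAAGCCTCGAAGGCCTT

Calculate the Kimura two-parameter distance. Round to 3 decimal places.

0.522

Of 48 sites, 12 differences are transitions and 5 are transversions, so P = 12/48 = 0.25 and Q = 5/48 ≈ 0.104167.
Under the Kimura two-parameter model, d = −½ ln(1 − 2P − Q) − ¼ ln(1 − 2Q).
1 − 2P − Q = 0.395833, giving −½ ln(0.395833) = 0.463381.
1 − 2Q = 0.791666, giving −¼ ln(0.791666) = 0.058404.
d = 0.463381 + 0.058404 = 0.521785.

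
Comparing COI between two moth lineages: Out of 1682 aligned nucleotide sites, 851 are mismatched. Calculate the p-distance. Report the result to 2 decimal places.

0.51

p = 851/1682 = 0.505945… ≈ 0.51 (to 2 d.p.).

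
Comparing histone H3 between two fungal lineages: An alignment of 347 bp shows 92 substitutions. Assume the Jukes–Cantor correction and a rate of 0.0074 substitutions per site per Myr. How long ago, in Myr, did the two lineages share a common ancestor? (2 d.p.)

22.10

p = 92/347 ≈ 0.26513.
d = −(3/4) ln(1 − 4p/3) = −0.75 ln(1 − 0.353507) = −0.75 ln(0.646493)
  = −0.75 × (-0.436193) = 0.327145 substitutions/site.
Under a molecular clock d = 2μt, so t = d/(2μ) = 0.327145 / (2 × 0.0074) = 22.10 Myr.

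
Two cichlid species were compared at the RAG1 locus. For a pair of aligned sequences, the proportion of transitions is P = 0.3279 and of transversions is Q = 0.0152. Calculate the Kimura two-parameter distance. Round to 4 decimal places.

0.5636

Under the Kimura two-parameter model, d = −½ ln(1 − 2P − Q) − ¼ ln(1 − 2Q).
1 − 2P − Q = 0.329, giving −½ ln(0.329) = 0.555849.
1 − 2Q = 0.9696, giving −¼ ln(0.9696) = 0.007718.
d = 0.555849 + 0.007718 = 0.563567.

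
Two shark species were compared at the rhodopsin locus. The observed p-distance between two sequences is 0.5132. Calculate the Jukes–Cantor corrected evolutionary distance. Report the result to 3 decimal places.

0.865

d = −(3/4) ln(1 − 4p/3) = −0.75 ln(1 − 0.684267) = −0.75 ln(0.315733)
  = −0.75 × (-1.152858) = 0.864644 substitutions/site.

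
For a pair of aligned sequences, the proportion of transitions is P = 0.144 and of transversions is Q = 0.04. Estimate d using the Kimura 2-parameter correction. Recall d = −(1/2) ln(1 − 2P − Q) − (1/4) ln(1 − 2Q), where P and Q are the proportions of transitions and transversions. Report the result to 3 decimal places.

Under the Kimura two-parameter model, d = −½ ln(1 − 2P − Q) − ¼ ln(1 − 2Q).
1 − 2P − Q = 0.672, giving −½ ln(0.672) = 0.198748.
1 − 2Q = 0.92, giving −¼ ln(0.92) = 0.020845.
d = 0.198748 + 0.020845 = 0.219593.

0.220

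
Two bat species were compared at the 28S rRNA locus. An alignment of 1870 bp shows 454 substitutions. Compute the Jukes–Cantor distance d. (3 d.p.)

0.293

p = 454/1870 ≈ 0.242781.
d = −(3/4) ln(1 − 4p/3) = −0.75 ln(1 − 0.323708) = −0.75 ln(0.676292)
  = −0.75 × (-0.391130) = 0.293348 substitutions/site.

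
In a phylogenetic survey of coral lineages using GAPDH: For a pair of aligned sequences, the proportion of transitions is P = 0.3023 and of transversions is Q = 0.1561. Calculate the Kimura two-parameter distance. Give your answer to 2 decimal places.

0.81

Under the Kimura two-parameter model, d = −½ ln(1 − 2P − Q) − ¼ ln(1 − 2Q).
1 − 2P − Q = 0.2393, giving −½ ln(0.2393) = 0.715019.
1 − 2Q = 0.6878, giving −¼ ln(0.6878) = 0.093564.
d = 0.715019 + 0.093564 = 0.808583.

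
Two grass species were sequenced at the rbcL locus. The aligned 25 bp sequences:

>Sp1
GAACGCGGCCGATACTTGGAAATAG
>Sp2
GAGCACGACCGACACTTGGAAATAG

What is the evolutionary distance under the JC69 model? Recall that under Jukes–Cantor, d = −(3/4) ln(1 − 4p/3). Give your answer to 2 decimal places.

The sequences differ at 4 of 25 sites (3, 5, 8, 13), so p = 4/25 = 0.16.
d = −(3/4) ln(1 − 4p/3) = −0.75 ln(1 − 0.213333) = −0.75 ln(0.786667)
  = −0.75 × (-0.239950) = 0.179963 substitutions/site.

0.18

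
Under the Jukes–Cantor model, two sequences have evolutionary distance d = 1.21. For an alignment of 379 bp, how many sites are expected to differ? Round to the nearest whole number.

228

Invert JC69: p = (3/4)(1 − e^(−4d/3)) = 0.75 × (1 − e^(-1.613333)) = 0.75 × (1 − 0.199222) = 0.600584.
Expected differing sites = pL ≈ 0.600584 × 379 = 227.621336 ≈ 228.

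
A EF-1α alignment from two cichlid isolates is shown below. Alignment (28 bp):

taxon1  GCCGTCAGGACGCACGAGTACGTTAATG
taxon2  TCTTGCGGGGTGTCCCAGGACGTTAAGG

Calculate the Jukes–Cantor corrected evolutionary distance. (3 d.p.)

The sequences differ at 12 of 28 sites, so p = 12/28 ≈ 0.428571.
d = −(3/4) ln(1 − 4p/3) = −0.75 ln(1 − 0.571428) = −0.75 ln(0.428572)
  = −0.75 × (-0.847297) = 0.635473 substitutions/site.

0.635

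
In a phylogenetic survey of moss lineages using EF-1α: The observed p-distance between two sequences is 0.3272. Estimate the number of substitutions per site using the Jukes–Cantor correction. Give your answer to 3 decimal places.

0.430

d = −(3/4) ln(1 − 4p/3) = −0.75 ln(1 − 0.436267) = −0.75 ln(0.563733)
  = −0.75 × (-0.573175) = 0.429881 substitutions/site.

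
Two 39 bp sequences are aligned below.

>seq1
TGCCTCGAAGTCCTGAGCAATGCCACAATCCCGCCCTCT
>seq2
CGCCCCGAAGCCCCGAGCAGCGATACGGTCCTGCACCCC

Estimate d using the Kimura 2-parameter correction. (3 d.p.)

Of 39 sites, 12 differences are transitions and 2 are transversions, so P = 12/39 ≈ 0.307692 and Q = 2/39 ≈ 0.051282.
Under the Kimura two-parameter model, d = −½ ln(1 − 2P − Q) − ¼ ln(1 − 2Q).
1 − 2P − Q = 0.333334, giving −½ ln(0.333334) = 0.549305.
1 − 2Q = 0.897436, giving −¼ ln(0.897436) = 0.027053.
d = 0.549305 + 0.027053 = 0.576358.

0.576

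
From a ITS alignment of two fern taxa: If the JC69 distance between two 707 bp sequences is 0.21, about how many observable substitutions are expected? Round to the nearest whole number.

Invert JC69: p = (3/4)(1 − e^(−4d/3)) = 0.75 × (1 − e^(-0.28)) = 0.75 × (1 − 0.755784) = 0.183162.
Expected differing sites = pL ≈ 0.183162 × 707 = 129.495534 ≈ 129.

129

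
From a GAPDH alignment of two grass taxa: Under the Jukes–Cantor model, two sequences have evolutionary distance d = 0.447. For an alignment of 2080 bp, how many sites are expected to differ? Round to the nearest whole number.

700

Invert JC69: p = (3/4)(1 − e^(−4d/3)) = 0.75 × (1 − e^(-0.596)) = 0.75 × (1 − 0.551011) = 0.336742.
Expected differing sites = pL ≈ 0.336742 × 2080 = 700.42336 ≈ 700.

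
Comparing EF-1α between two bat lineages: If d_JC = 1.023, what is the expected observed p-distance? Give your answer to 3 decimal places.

p = (3/4)(1 − e^(−4d/3)) = 0.75 × (1 − e^(-1.364)) = 0.75 × (1 − 0.255636) = 0.558273.

0.558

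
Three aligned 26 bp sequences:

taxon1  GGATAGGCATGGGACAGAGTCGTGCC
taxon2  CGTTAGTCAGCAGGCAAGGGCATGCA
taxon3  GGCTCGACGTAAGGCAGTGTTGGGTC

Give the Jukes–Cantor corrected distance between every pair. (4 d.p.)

taxon1–taxon2: 12/26 sites differ → p ≈ 0.461538, d = −0.75 ln(1 − 0.615384) = 0.716632 ≈ 0.7166.
taxon1–taxon3: 11/26 sites differ → p ≈ 0.423077, d = −0.75 ln(1 − 0.564103) = 0.622762 ≈ 0.6228.
taxon2–taxon3: 15/26 sites differ → p ≈ 0.576923, d = −0.75 ln(1 − 0.769231) = 1.099754 ≈ 1.0998.

d(taxon1,taxon2) = 0.7166, d(taxon1,taxon3) = 0.6228, d(taxon2,taxon3) = 1.0998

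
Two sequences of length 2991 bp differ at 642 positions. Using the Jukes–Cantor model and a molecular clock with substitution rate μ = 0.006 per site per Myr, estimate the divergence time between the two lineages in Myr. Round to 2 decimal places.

p = 642/2991 ≈ 0.214644.
d = −(3/4) ln(1 − 4p/3) = −0.75 ln(1 − 0.286192) = −0.75 ln(0.713808)
  = −0.75 × (-0.337141) = 0.252856 substitutions/site.
Under a molecular clock d = 2μt, so t = d/(2μ) = 0.252856 / (2 × 0.006) = 21.07 Myr.

21.07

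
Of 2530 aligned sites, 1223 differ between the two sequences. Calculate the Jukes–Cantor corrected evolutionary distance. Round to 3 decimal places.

p = 1223/2530 ≈ 0.483399.
d = −(3/4) ln(1 − 4p/3) = −0.75 ln(1 − 0.644532) = −0.75 ln(0.355468)
  = −0.75 × (-1.034320) = 0.775740 substitutions/site.

0.776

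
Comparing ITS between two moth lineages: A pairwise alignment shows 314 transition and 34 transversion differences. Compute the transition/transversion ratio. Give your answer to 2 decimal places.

9.24

R = 314/34 = 9.235294… ≈ 9.24 (to 2 d.p.).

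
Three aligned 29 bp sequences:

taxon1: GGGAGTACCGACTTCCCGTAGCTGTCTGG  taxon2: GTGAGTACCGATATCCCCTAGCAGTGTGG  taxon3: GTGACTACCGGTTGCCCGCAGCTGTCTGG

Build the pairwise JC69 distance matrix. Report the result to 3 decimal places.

taxon1–taxon2: 6/29 sites differ → p ≈ 0.206897, d = −0.75 ln(1 − 0.275863) = 0.242081 ≈ 0.242.
taxon1–taxon3: 6/29 sites differ → p ≈ 0.206897, d = −0.75 ln(1 − 0.275863) = 0.242081 ≈ 0.242.
taxon2–taxon3: 8/29 sites differ → p ≈ 0.275862, d = −0.75 ln(1 − 0.367816) = 0.343931 ≈ 0.344.

d(taxon1,taxon2) = 0.242, d(taxon1,taxon3) = 0.242, d(taxon2,taxon3) = 0.344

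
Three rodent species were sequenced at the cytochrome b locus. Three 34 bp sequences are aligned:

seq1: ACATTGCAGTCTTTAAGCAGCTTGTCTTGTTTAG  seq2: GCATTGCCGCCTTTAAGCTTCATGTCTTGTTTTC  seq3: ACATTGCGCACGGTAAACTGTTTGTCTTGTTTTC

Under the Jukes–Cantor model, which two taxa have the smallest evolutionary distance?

seq1–seq2: 8/34 differ, p = 0.235, d = 0.282.
seq1–seq3: 10/34 differ, p = 0.294, d = 0.373.
seq2–seq3: 10/34 differ, p = 0.294, d = 0.373.
The smallest distance is between seq1 and seq2.

seq1 and seq2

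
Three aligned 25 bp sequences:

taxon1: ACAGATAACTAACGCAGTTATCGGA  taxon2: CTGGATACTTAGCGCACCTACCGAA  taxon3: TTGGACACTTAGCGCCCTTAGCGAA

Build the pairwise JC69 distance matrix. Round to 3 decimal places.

taxon1–taxon2: 10/25 sites differ → p = 0.4, d = −0.75 ln(1 − 0.533333) = 0.571605 ≈ 0.572.
taxon1–taxon3: 11/25 sites differ → p = 0.44, d = −0.75 ln(1 − 0.586667) = 0.662626 ≈ 0.663.
taxon2–taxon3: 5/25 sites differ → p = 0.2, d = −0.75 ln(1 − 0.266667) = 0.232617 ≈ 0.233.

d(taxon1,taxon2) = 0.572, d(taxon1,taxon3) = 0.663, d(taxon2,taxon3) = 0.233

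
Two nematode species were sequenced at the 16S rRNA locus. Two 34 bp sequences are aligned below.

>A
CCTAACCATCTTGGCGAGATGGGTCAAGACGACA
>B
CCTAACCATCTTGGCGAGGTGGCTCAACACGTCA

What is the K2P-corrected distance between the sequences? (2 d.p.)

0.13

Of 34 sites, 1 differences are transitions and 3 are transversions, so P = 1/34 ≈ 0.029412 and Q = 3/34 ≈ 0.088235.
Under the Kimura two-parameter model, d = −½ ln(1 − 2P − Q) − ¼ ln(1 − 2Q).
1 − 2P − Q = 0.852941, giving −½ ln(0.852941) = 0.079532.
1 − 2Q = 0.82353, giving −¼ ln(0.82353) = 0.048539.
d = 0.079532 + 0.048539 = 0.128071.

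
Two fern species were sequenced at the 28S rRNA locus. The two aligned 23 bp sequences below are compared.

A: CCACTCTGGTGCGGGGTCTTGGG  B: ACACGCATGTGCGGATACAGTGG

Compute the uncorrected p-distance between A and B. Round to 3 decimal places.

The sequences differ at 10 of 23 positions (sites 1, 5, 7, 8, 15, 16, 17, 19, 20, 21).
p = 10/23 = 0.434782… ≈ 0.435 (to 3 d.p.).

0.435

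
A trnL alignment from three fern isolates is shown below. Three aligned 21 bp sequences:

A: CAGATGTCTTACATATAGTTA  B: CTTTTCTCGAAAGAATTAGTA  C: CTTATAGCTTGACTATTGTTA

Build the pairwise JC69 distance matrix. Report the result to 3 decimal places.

d(A,B) = 1.076, d(A,C) = 0.532, d(B,C) = 0.756

A–B: 12/21 sites differ → p ≈ 0.571429, d = −0.75 ln(1 − 0.761905) = 1.076314 ≈ 1.076.
A–C: 8/21 sites differ → p ≈ 0.380952, d = −0.75 ln(1 − 0.507936) = 0.531860 ≈ 0.532.
B–C: 10/21 sites differ → p ≈ 0.47619, d = −0.75 ln(1 − 0.63492) = 0.755729 ≈ 0.756.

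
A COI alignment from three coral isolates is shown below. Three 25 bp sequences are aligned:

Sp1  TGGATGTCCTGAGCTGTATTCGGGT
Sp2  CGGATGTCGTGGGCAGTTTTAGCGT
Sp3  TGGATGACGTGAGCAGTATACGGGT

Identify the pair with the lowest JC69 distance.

Sp1 and Sp3

Sp1–Sp2: 7/25 differ, p = 0.280, d = 0.351.
Sp1–Sp3: 4/25 differ, p = 0.160, d = 0.180.
Sp2–Sp3: 7/25 differ, p = 0.280, d = 0.351.
The smallest distance is between Sp1 and Sp3.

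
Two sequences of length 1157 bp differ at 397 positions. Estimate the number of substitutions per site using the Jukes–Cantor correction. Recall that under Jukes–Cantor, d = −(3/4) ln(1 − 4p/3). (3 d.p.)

0.459

p = 397/1157 ≈ 0.343129.
d = −(3/4) ln(1 − 4p/3) = −0.75 ln(1 − 0.457505) = −0.75 ln(0.542495)
  = −0.75 × (-0.611576) = 0.458682 substitutions/site.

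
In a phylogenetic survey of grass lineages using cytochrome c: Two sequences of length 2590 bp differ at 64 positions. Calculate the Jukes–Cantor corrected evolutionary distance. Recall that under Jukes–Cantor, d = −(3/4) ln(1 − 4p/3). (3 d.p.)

p = 64/2590 ≈ 0.02471.
d = −(3/4) ln(1 − 4p/3) = −0.75 ln(1 − 0.032947) = −0.75 ln(0.967053)
  = −0.75 × (-0.033502) = 0.025127 substitutions/site.

0.025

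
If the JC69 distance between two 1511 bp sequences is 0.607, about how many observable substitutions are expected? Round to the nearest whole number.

Invert JC69: p = (3/4)(1 − e^(−4d/3)) = 0.75 × (1 − e^(-0.809333)) = 0.75 × (1 − 0.445155) = 0.416134.
Expected differing sites = pL ≈ 0.416134 × 1511 = 628.778474 ≈ 629.

629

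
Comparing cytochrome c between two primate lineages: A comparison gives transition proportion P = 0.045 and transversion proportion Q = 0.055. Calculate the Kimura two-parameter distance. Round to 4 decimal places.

Under the Kimura two-parameter model, d = −½ ln(1 − 2P − Q) − ¼ ln(1 − 2Q).
1 − 2P − Q = 0.855, giving −½ ln(0.855) = 0.078327.
1 − 2Q = 0.89, giving −¼ ln(0.89) = 0.029133.
d = 0.078327 + 0.029133 = 0.107460.

0.1075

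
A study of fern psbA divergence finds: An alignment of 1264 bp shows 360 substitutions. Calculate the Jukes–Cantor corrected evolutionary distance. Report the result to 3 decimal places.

0.358

p = 360/1264 ≈ 0.28481.
d = −(3/4) ln(1 − 4p/3) = −0.75 ln(1 − 0.379747) = −0.75 ln(0.620253)
  = −0.75 × (-0.477628) = 0.358221 substitutions/site.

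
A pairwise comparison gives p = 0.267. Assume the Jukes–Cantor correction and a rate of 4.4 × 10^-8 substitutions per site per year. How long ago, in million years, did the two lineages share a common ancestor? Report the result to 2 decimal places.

d = −(3/4) ln(1 − 4p/3) = −0.75 ln(1 − 0.356) = −0.75 ln(0.644)
  = −0.75 × (-0.440057) = 0.330043 substitutions/site.
Under a molecular clock d = 2μt, so t = d/(2μ) = 0.330043 / (2 × 4.4 × 10^-8) = 3.75 million years.

3.75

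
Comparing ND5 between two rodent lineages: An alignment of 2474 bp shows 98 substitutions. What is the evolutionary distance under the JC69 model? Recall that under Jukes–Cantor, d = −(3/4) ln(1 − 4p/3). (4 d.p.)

p = 98/2474 ≈ 0.039612.
d = −(3/4) ln(1 − 4p/3) = −0.75 ln(1 − 0.052816) = −0.75 ln(0.947184)
  = −0.75 × (-0.054262) = 0.040697 substitutions/site.

0.0407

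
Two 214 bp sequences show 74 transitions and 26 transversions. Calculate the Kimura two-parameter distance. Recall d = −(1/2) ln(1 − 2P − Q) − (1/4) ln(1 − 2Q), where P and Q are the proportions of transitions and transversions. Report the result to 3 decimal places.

P = 74/214 ≈ 0.345794 and Q = 26/214 ≈ 0.121495.
Under the Kimura two-parameter model, d = −½ ln(1 − 2P − Q) − ¼ ln(1 − 2Q).
1 − 2P − Q = 0.186917, giving −½ ln(0.186917) = 0.838545.
1 − 2Q = 0.75701, giving −¼ ln(0.75701) = 0.069595.
d = 0.838545 + 0.069595 = 0.908140.

0.908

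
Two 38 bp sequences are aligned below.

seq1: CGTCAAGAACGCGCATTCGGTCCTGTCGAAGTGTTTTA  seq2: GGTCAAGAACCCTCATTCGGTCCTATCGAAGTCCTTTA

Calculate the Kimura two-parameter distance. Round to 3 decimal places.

0.177

Of 38 sites, 2 differences are transitions and 4 are transversions, so P = 2/38 ≈ 0.052632 and Q = 4/38 ≈ 0.105263.
Under the Kimura two-parameter model, d = −½ ln(1 − 2P − Q) − ¼ ln(1 − 2Q).
1 − 2P − Q = 0.789473, giving −½ ln(0.789473) = 0.118195.
1 − 2Q = 0.789474, giving −¼ ln(0.789474) = 0.059097.
d = 0.118195 + 0.059097 = 0.177292.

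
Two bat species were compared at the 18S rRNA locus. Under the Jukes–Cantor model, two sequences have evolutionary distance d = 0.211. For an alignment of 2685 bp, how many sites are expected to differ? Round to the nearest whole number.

Invert JC69: p = (3/4)(1 − e^(−4d/3)) = 0.75 × (1 − e^(-0.281333)) = 0.75 × (1 − 0.754777) = 0.183917.
Expected differing sites = pL ≈ 0.183917 × 2685 = 493.817145 ≈ 494.

494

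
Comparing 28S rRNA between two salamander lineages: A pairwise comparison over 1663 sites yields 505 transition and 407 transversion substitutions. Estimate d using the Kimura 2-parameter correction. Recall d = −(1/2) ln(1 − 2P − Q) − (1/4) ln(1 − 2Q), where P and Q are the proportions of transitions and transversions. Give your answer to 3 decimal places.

P = 505/1663 ≈ 0.303668 and Q = 407/1663 ≈ 0.244738.
Under the Kimura two-parameter model, d = −½ ln(1 − 2P − Q) − ¼ ln(1 − 2Q).
1 − 2P − Q = 0.147926, giving −½ ln(0.147926) = 0.955522.
1 − 2Q = 0.510524, giving −¼ ln(0.510524) = 0.168079.
d = 0.955522 + 0.168079 = 1.123601.

1.124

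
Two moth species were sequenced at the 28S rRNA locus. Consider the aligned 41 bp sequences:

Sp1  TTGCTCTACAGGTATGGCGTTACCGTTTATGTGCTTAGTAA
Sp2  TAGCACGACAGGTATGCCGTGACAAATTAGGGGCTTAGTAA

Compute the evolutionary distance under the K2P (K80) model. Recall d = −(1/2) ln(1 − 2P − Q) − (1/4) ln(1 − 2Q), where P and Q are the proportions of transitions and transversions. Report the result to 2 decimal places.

0.30

Of 41 sites, 1 differences are transitions and 9 are transversions, so P = 1/41 ≈ 0.02439 and Q = 9/41 ≈ 0.219512.
Under the Kimura two-parameter model, d = −½ ln(1 − 2P − Q) − ¼ ln(1 − 2Q).
1 − 2P − Q = 0.731708, giving −½ ln(0.731708) = 0.156187.
1 − 2Q = 0.560976, giving −¼ ln(0.560976) = 0.144519.
d = 0.156187 + 0.144519 = 0.300706.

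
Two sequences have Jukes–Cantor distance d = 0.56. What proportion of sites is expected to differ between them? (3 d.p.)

p = (3/4)(1 − e^(−4d/3)) = 0.75 × (1 − e^(-0.746667)) = 0.75 × (1 − 0.473944) = 0.394542.

0.395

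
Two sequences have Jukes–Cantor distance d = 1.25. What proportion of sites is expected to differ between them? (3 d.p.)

p = (3/4)(1 − e^(−4d/3)) = 0.75 × (1 − e^(-1.666667)) = 0.75 × (1 − 0.188876) = 0.608343.

0.608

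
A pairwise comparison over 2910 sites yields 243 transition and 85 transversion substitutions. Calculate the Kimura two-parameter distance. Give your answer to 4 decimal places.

0.1243

P = 243/2910 ≈ 0.083505 and Q = 85/2910 ≈ 0.02921.
Under the Kimura two-parameter model, d = −½ ln(1 − 2P − Q) − ¼ ln(1 − 2Q).
1 − 2P − Q = 0.80378, giving −½ ln(0.80378) = 0.109215.
1 − 2Q = 0.94158, giving −¼ ln(0.94158) = 0.015049.
d = 0.109215 + 0.015049 = 0.124264.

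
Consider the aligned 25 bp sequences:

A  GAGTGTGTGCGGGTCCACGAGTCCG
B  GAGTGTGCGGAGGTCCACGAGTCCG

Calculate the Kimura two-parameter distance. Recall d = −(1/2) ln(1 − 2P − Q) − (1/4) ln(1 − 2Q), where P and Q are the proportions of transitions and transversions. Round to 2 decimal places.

0.13

Of 25 sites, 2 differences are transitions and 1 are transversions, so P = 2/25 = 0.08 and Q = 1/25 = 0.04.
Under the Kimura two-parameter model, d = −½ ln(1 − 2P − Q) − ¼ ln(1 − 2Q).
1 − 2P − Q = 0.8, giving −½ ln(0.8) = 0.111572.
1 − 2Q = 0.92, giving −¼ ln(0.92) = 0.020845.
d = 0.111572 + 0.020845 = 0.132417.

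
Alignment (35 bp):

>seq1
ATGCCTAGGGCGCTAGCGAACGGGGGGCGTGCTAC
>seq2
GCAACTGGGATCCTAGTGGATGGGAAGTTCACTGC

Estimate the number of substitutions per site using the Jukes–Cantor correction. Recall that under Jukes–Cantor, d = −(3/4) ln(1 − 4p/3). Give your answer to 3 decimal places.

0.868

The sequences differ at 18 of 35 sites, so p = 18/35 ≈ 0.514286.
d = −(3/4) ln(1 − 4p/3) = −0.75 ln(1 − 0.685715) = −0.75 ln(0.314285)
  = −0.75 × (-1.157455) = 0.868091 substitutions/site.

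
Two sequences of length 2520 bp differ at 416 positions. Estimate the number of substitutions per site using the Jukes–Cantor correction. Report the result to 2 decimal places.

0.19

p = 416/2520 ≈ 0.165079.
d = −(3/4) ln(1 − 4p/3) = −0.75 ln(1 − 0.220105) = −0.75 ln(0.779895)
  = −0.75 × (-0.248596) = 0.186447 substitutions/site.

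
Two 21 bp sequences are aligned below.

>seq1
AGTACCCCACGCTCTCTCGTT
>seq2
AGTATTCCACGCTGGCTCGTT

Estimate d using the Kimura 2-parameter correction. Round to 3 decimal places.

Of 21 sites, 2 differences are transitions and 2 are transversions, so P = 2/21 ≈ 0.095238 and Q = 2/21 ≈ 0.095238.
Under the Kimura two-parameter model, d = −½ ln(1 − 2P − Q) − ¼ ln(1 − 2Q).
1 − 2P − Q = 0.714286, giving −½ ln(0.714286) = 0.168236.
1 − 2Q = 0.809524, giving −¼ ln(0.809524) = 0.052827.
d = 0.168236 + 0.052827 = 0.221063.

0.221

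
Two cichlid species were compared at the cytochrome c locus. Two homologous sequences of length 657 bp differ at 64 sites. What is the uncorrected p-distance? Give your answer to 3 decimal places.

p = 64/657 = 0.097412… ≈ 0.097 (to 3 d.p.).

0.097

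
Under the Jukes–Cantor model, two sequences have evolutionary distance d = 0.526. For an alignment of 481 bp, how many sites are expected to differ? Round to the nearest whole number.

182

Invert JC69: p = (3/4)(1 − e^(−4d/3)) = 0.75 × (1 − e^(-0.701333)) = 0.75 × (1 − 0.495924) = 0.378057.
Expected differing sites = pL ≈ 0.378057 × 481 = 181.845417 ≈ 182.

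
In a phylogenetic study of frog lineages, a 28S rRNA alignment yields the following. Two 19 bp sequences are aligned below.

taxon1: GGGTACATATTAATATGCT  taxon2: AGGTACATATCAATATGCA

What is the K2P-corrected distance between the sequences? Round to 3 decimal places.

0.180

Of 19 sites, 2 differences are transitions and 1 are transversions, so P = 2/19 ≈ 0.105263 and Q = 1/19 ≈ 0.052632.
Under the Kimura two-parameter model, d = −½ ln(1 − 2P − Q) − ¼ ln(1 − 2Q).
1 − 2P − Q = 0.736842, giving −½ ln(0.736842) = 0.152691.
1 − 2Q = 0.894736, giving −¼ ln(0.894736) = 0.027807.
d = 0.152691 + 0.027807 = 0.180498.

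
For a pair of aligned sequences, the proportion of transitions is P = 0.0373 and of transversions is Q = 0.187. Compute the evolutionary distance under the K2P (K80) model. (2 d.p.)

Under the Kimura two-parameter model, d = −½ ln(1 − 2P − Q) − ¼ ln(1 − 2Q).
1 − 2P − Q = 0.7384, giving −½ ln(0.7384) = 0.151635.
1 − 2Q = 0.626, giving −¼ ln(0.626) = 0.117101.
d = 0.151635 + 0.117101 = 0.268736.

0.27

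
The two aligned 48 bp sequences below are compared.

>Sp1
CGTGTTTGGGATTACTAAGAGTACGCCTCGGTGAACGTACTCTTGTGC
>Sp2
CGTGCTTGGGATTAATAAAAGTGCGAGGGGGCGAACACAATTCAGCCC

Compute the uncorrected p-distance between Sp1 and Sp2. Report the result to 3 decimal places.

The sequences differ at 17 of 48 positions.
p = 17/48 = 0.354166… ≈ 0.354 (to 3 d.p.).

0.354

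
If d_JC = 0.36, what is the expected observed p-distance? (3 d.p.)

p = (3/4)(1 − e^(−4d/3)) = 0.75 × (1 − e^(-0.48)) = 0.75 × (1 − 0.618783) = 0.285913.

0.286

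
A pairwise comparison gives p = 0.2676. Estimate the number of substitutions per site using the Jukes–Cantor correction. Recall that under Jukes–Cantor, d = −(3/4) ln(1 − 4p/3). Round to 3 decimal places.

0.331

d = −(3/4) ln(1 − 4p/3) = −0.75 ln(1 − 0.3568) = −0.75 ln(0.6432)
  = −0.75 × (-0.441300) = 0.330975 substitutions/site.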